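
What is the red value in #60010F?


Color: #60010F
R = 60 = 96
G = 01 = 1
B = 0F = 15
Red = 96


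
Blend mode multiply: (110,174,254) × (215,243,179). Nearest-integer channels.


Multiply: C = A×B/255, rounded to nearest integer
R: 110×215/255 = 23650/255 ≈ 92.745 → 93
G: 174×243/255 = 42282/255 ≈ 165.812 → 166
B: 254×179/255 = 45466/255 ≈ 178.298 → 178
= RGB(93, 166, 178)


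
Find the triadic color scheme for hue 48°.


Triadic: equally spaced at 120° intervals
H1 = 48°
H2 = (48 + 120) mod 360 = 168°
H3 = (48 + 240) mod 360 = 288°
Triadic = 48°, 168°, 288°


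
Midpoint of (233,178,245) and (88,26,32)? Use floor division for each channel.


Midpoint: each channel = ⌊(C₁+C₂)/2⌋
R: ⌊(233+88)/2⌋ = 160
G: ⌊(178+26)/2⌋ = 102
B: ⌊(245+32)/2⌋ = 138
= RGB(160, 102, 138)


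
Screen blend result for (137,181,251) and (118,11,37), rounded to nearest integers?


Screen: C = 255 - (255-A)×(255-B)/255, rounded to nearest integer
R: 255 - (255-137)×(255-118)/255 = 255 - 16166/255 ≈ 255 - 63.396 = 191.604 → 192
G: 255 - (255-181)×(255-11)/255 = 255 - 18056/255 ≈ 255 - 70.808 = 184.192 → 184
B: 255 - (255-251)×(255-37)/255 = 255 - 872/255 ≈ 255 - 3.420 = 251.580 → 252
= RGB(192, 184, 252)


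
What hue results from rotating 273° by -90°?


New hue = (H + rotation) mod 360
New hue = (273 -90) mod 360
= 183 mod 360
= 183°


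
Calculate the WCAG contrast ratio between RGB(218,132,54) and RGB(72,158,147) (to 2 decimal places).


Linearize each sRGB channel c=v/255: c/12.92 if c ≤ 0.04045 else ((c+0.055)/1.055)^2.4
L = 0.2126×R_lin + 0.7152×G_lin + 0.0722×B_lin
Color 1 (218,132,54):
  R=218: 218/255≈0.8549 > 0.04045 → ((0.8549+0.055)/1.055)^2.4 ≈ 0.70110
  G=132: 132/255≈0.5176 > 0.04045 → ((0.5176+0.055)/1.055)^2.4 ≈ 0.23074
  B=54: 54/255≈0.2118 > 0.04045 → ((0.2118+0.055)/1.055)^2.4 ≈ 0.03689
  L1 = 0.2126×0.70110 + 0.7152×0.23074 + 0.0722×0.03689 ≈ 0.31674
Color 2 (72,158,147):
  R=72: 72/255≈0.2824 > 0.04045 → ((0.2824+0.055)/1.055)^2.4 ≈ 0.06480
  G=158: 158/255≈0.6196 > 0.04045 → ((0.6196+0.055)/1.055)^2.4 ≈ 0.34191
  B=147: 147/255≈0.5765 > 0.04045 → ((0.5765+0.055)/1.055)^2.4 ≈ 0.29177
  L2 = 0.2126×0.06480 + 0.7152×0.34191 + 0.0722×0.29177 ≈ 0.27938
Lighter = 0.31674, Darker = 0.27938
Ratio = (L_lighter + 0.05) / (L_darker + 0.05)
Ratio = (0.31674 + 0.05) / (0.27938 + 0.05) = 0.36674 / 0.32938 ≈ 1.1134
Ratio ≈ 1.11:1


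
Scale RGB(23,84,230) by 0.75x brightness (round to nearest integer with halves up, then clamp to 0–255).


Multiply each channel by 0.75, round half up, clamp to [0, 255]
R: 23×0.75 = 17.25 → round → 17
G: 84×0.75 = 63
B: 230×0.75 = 172.5 → round → 173
= RGB(17, 63, 173)


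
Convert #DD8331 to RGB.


DD → 221 (R)
83 → 131 (G)
31 → 49 (B)
= RGB(221, 131, 49)


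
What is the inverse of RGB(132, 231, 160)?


Invert: (255-R, 255-G, 255-B)
R: 255-132 = 123
G: 255-231 = 24
B: 255-160 = 95
= RGB(123, 24, 95)


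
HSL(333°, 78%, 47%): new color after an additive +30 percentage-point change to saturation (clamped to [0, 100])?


Original S = 78%
Adjustment = +30 percentage points
New S = 78 + (30) = 108
Clamp to [0, 100] → 100
= HSL(333°, 100%, 47%)


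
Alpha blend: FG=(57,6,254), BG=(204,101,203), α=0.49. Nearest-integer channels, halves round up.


C = α×F + (1-α)×B, with 1-α = 0.51
R: 0.49×57 + 0.51×204 = 27.93 + 104.04 = 131.97 → 132
G: 0.49×6 + 0.51×101 = 2.94 + 51.51 = 54.45 → 54
B: 0.49×254 + 0.51×203 = 124.46 + 103.53 = 227.99 → 228
= RGB(132, 54, 228)


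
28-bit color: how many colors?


Colors = 2^bits = 2^28
= 268,435,456 colors


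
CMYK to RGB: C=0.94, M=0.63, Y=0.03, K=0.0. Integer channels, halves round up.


R = 255 × (1-C) × (1-K) = 255 × 0.06 × 1.00 = 15.3 → 15
G = 255 × (1-M) × (1-K) = 255 × 0.37 × 1.00 = 94.35 → 94
B = 255 × (1-Y) × (1-K) = 255 × 0.97 × 1.00 = 247.35 → 247
= RGB(15, 94, 247)


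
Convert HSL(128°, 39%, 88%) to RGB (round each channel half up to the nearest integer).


H=128°, S=0.39, L=0.88
C = (1-|2L-1|)×S = (1-|0.76|)×0.39 = 0.0936
H' = H/60 = 128/60 ≈ 2.1333; X = C×(1-|H' mod 2 - 1|) = 0.01248
m = L - C/2 = 0.88 - 0.0468 = 0.8332
Sector ⌊H'⌋ = 2 → (R',G',B') = (0.0, 0.0936, 0.01248)
RGB = ((R'+m)×255, (G'+m)×255, (B'+m)×255) = (212.466, 236.334, 215.6484)
Round half up → RGB(212, 236, 216)


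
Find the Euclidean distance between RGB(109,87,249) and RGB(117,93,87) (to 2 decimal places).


d = √[(R₁-R₂)² + (G₁-G₂)² + (B₁-B₂)²]
d = √[(109-117)² + (87-93)² + (249-87)²]
d = √[64 + 36 + 26244]
d = √26344
d ≈ 162.31


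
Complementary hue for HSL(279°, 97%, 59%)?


Complement = opposite side of color wheel = hue + 180°
H' = (279 + 180) mod 360 = 99°
S and L unchanged.
= HSL(99°, 97%, 59%)


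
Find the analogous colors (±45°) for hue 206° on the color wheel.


Base hue: 206°
Left analog: (206 - 45) mod 360 = 161°
Right analog: (206 + 45) mod 360 = 251°
Analogous hues = 161° and 251°


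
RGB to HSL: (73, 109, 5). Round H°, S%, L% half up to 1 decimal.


Normalize: R'=73/255≈0.2863, G'=109/255≈0.4275, B'=5/255≈0.0196
Max=109/255, Min=5/255, Δ=Max-Min=104/255
L = (Max+Min)/2 = (109+5)/510 = 114/510 = 0.22352… → L = 22.4%
L ≤ 0.5 → S = Δ/(Max+Min) = 104/(109+5) = 104/114 = 0.91228… → S = 91.2%
(the 1/255 factors cancel in S and H, so raw channel differences can be used)
Max is G' → H = 60 × ((B-R)/Δ + 2) = 60 × ((5-73)/104 + 2)
  -68/104 + 2 = -0.6538… + 2 = 1.3461…
  H = 60 × 1.3461… = 80.769…° → H = 80.8°
= HSL(80.8°, 91.2%, 22.4%)


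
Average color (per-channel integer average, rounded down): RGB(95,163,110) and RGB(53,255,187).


Midpoint: each channel = ⌊(C₁+C₂)/2⌋
R: ⌊(95+53)/2⌋ = 74
G: ⌊(163+255)/2⌋ = 209
B: ⌊(110+187)/2⌋ = 148
= RGB(74, 209, 148)


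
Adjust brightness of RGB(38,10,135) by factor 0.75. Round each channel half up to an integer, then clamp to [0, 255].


Multiply each channel by 0.75, round half up, clamp to [0, 255]
R: 38×0.75 = 28.5 → round → 29
G: 10×0.75 = 7.5 → round → 8
B: 135×0.75 = 101.25 → round → 101
= RGB(29, 8, 101)


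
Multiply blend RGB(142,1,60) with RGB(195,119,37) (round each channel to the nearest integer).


Multiply: C = A×B/255, rounded to nearest integer
R: 142×195/255 = 27690/255 ≈ 108.588 → 109
G: 1×119/255 = 119/255 ≈ 0.467 → 0
B: 60×37/255 = 2220/255 ≈ 8.706 → 9
= RGB(109, 0, 9)


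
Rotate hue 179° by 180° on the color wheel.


New hue = (H + rotation) mod 360
New hue = (179 + 180) mod 360
= 359 mod 360
= 359°


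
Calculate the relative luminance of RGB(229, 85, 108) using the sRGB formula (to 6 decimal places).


Linearize each channel (sRGB transfer function): c = v/255; c_lin = c/12.92 if c ≤ 0.04045, else ((c+0.055)/1.055)^2.4
  R: 229/255 ≈ 0.898039 > 0.04045 → ((0.898039+0.055)/1.055)^2.4 ≈ 0.783538
  G: 85/255 ≈ 0.333333 > 0.04045 → ((0.333333+0.055)/1.055)^2.4 ≈ 0.090842
  B: 108/255 ≈ 0.423529 > 0.04045 → ((0.423529+0.055)/1.055)^2.4 ≈ 0.149960
R_lin = 0.783538, G_lin = 0.090842, B_lin = 0.149960
L = 0.2126×R + 0.7152×G + 0.0722×B
L = 0.2126×0.783538 + 0.7152×0.090842 + 0.0722×0.149960
L ≈ 0.242377


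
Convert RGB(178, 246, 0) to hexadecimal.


R = 178 → B2 (hex)
G = 246 → F6 (hex)
B = 0 → 00 (hex)
Hex = #B2F600


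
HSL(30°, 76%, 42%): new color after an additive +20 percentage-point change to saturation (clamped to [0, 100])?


Original S = 76%
Adjustment = +20 percentage points
New S = 76 + (20) = 96
Clamp to [0, 100] → 96
= HSL(30°, 96%, 42%)


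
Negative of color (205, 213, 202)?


Invert: (255-R, 255-G, 255-B)
R: 255-205 = 50
G: 255-213 = 42
B: 255-202 = 53
= RGB(50, 42, 53)


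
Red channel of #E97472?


Color: #E97472
R = E9 = 233
G = 74 = 116
B = 72 = 114
Red = 233


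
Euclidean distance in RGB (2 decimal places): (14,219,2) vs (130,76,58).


d = √[(R₁-R₂)² + (G₁-G₂)² + (B₁-B₂)²]
d = √[(14-130)² + (219-76)² + (2-58)²]
d = √[13456 + 20449 + 3136]
d = √37041
d ≈ 192.46


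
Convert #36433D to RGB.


36 → 54 (R)
43 → 67 (G)
3D → 61 (B)
= RGB(54, 67, 61)


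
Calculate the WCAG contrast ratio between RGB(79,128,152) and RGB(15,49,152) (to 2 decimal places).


Linearize each sRGB channel c=v/255: c/12.92 if c ≤ 0.04045 else ((c+0.055)/1.055)^2.4
L = 0.2126×R_lin + 0.7152×G_lin + 0.0722×B_lin
Color 1 (79,128,152):
  R=79: 79/255≈0.3098 > 0.04045 → ((0.3098+0.055)/1.055)^2.4 ≈ 0.07819
  G=128: 128/255≈0.5020 > 0.04045 → ((0.5020+0.055)/1.055)^2.4 ≈ 0.21586
  B=152: 152/255≈0.5961 > 0.04045 → ((0.5961+0.055)/1.055)^2.4 ≈ 0.31399
  L1 = 0.2126×0.07819 + 0.7152×0.21586 + 0.0722×0.31399 ≈ 0.19368
Color 2 (15,49,152):
  R=15: 15/255≈0.0588 > 0.04045 → ((0.0588+0.055)/1.055)^2.4 ≈ 0.00478
  G=49: 49/255≈0.1922 > 0.04045 → ((0.1922+0.055)/1.055)^2.4 ≈ 0.03071
  B=152: 152/255≈0.5961 > 0.04045 → ((0.5961+0.055)/1.055)^2.4 ≈ 0.31399
  L2 = 0.2126×0.00478 + 0.7152×0.03071 + 0.0722×0.31399 ≈ 0.04565
Lighter = 0.19368, Darker = 0.04565
Ratio = (L_lighter + 0.05) / (L_darker + 0.05)
Ratio = (0.19368 + 0.05) / (0.04565 + 0.05) = 0.24368 / 0.09565 ≈ 2.5475
Ratio ≈ 2.55:1


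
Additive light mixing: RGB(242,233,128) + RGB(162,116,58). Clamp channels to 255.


Additive: each channel = min(255, C₁+C₂)
R: 242+162 = 404 → 255
G: 233+116 = 349 → 255
B: 128+58 = 186 → 186
= RGB(255, 255, 186)


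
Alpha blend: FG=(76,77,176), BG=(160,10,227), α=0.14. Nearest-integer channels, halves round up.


C = α×F + (1-α)×B, with 1-α = 0.86
R: 0.14×76 + 0.86×160 = 10.64 + 137.60 = 148.24 → 148
G: 0.14×77 + 0.86×10 = 10.78 + 8.60 = 19.38 → 19
B: 0.14×176 + 0.86×227 = 24.64 + 195.22 = 219.86 → 220
= RGB(148, 19, 220)


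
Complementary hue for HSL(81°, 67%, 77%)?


Complement = opposite side of color wheel = hue + 180°
H' = (81 + 180) mod 360 = 261°
S and L unchanged.
= HSL(261°, 67%, 77%)


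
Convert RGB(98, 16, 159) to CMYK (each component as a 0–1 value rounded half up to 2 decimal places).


R'=98/255≈0.3843, G'=16/255≈0.0627, B'=159/255≈0.6235
K = 1 - max(R',G',B') = 1 - 159/255 = 96/255 = 0.37647… → 0.38
(1-R'-K)/(1-K) simplifies to (max-R)/max with max = 159:
C = (159-98)/159 = 61/159 = 0.38364… → 0.38
M = (159-16)/159 = 143/159 = 0.89937… → 0.90
Y = (159-159)/159 = 0/159 = 0 → 0.00
= CMYK(0.38, 0.90, 0.00, 0.38)


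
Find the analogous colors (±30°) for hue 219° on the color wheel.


Base hue: 219°
Left analog: (219 - 30) mod 360 = 189°
Right analog: (219 + 30) mod 360 = 249°
Analogous hues = 189° and 249°


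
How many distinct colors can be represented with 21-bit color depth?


Colors = 2^bits = 2^21
= 2,097,152 colors


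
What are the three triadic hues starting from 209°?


Triadic: equally spaced at 120° intervals
H1 = 209°
H2 = (209 + 120) mod 360 = 329°
H3 = (209 + 240) mod 360 = 89°
Triadic = 209°, 329°, 89°


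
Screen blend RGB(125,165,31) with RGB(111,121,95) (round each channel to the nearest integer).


Screen: C = 255 - (255-A)×(255-B)/255, rounded to nearest integer
R: 255 - (255-125)×(255-111)/255 = 255 - 18720/255 ≈ 255 - 73.412 = 181.588 → 182
G: 255 - (255-165)×(255-121)/255 = 255 - 12060/255 ≈ 255 - 47.294 = 207.706 → 208
B: 255 - (255-31)×(255-95)/255 = 255 - 35840/255 ≈ 255 - 140.549 = 114.451 → 114
= RGB(182, 208, 114)


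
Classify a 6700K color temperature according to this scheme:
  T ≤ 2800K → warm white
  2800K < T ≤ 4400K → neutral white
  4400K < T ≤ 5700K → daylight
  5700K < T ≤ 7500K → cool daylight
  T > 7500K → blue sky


Temperature: 6700K
5700K < 6700K ≤ 7500K → cool daylight
Classification: cool daylight


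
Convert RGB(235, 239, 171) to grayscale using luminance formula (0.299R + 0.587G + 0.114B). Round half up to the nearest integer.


Gray = 0.299×R + 0.587×G + 0.114×B
Gray = 0.299×235 + 0.587×239 + 0.114×171
Gray = 70.265 + 140.293 + 19.494
Gray = 230.052 → round half up → 230
Gray = 230


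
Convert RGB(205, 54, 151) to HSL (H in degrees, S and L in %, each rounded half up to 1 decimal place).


Normalize: R'=205/255≈0.8039, G'=54/255≈0.2118, B'=151/255≈0.5922
Max=205/255, Min=54/255, Δ=Max-Min=151/255
L = (Max+Min)/2 = (205+54)/510 = 259/510 = 0.50784… → L = 50.8%
L > 0.5 → S = Δ/(2-Max-Min) = 151/(510-205-54) = 151/251 = 0.60159… → S = 60.2%
(the 1/255 factors cancel in S and H, so raw channel differences can be used)
Max is R' → H = 60 × (((G-B)/Δ) mod 6) = 60 × (((54-151)/151) mod 6)
  (-97)/151 = -0.6423…; negative, so add 6 → 5.3576…
  H = 60 × 5.3576… = 321.456…° → H = 321.5°
= HSL(321.5°, 60.2%, 50.8%)


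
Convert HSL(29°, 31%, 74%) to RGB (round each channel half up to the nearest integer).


H=29°, S=0.31, L=0.74
C = (1-|2L-1|)×S = (1-|0.48|)×0.31 = 0.1612
H' = H/60 = 29/60 ≈ 0.4833; X = C×(1-|H' mod 2 - 1|) ≈ 0.0779
m = L - C/2 = 0.74 - 0.0806 = 0.6594
Sector ⌊H'⌋ = 0 → (R',G',B') = (0.1612, ≈0.0779, 0.0)
RGB = ((R'+m)×255, (G'+m)×255, (B'+m)×255) = (209.253, 188.0149, 168.147)
Round half up → RGB(209, 188, 168)


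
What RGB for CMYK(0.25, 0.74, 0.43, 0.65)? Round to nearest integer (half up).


R = 255 × (1-C) × (1-K) = 255 × 0.75 × 0.35 = 66.9375 → 67
G = 255 × (1-M) × (1-K) = 255 × 0.26 × 0.35 = 23.205 → 23
B = 255 × (1-Y) × (1-K) = 255 × 0.57 × 0.35 = 50.8725 → 51
= RGB(67, 23, 51)


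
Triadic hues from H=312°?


Triadic: equally spaced at 120° intervals
H1 = 312°
H2 = (312 + 120) mod 360 = 72°
H3 = (312 + 240) mod 360 = 192°
Triadic = 312°, 72°, 192°


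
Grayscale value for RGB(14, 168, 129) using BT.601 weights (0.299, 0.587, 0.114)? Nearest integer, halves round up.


Gray = 0.299×R + 0.587×G + 0.114×B
Gray = 0.299×14 + 0.587×168 + 0.114×129
Gray = 4.186 + 98.616 + 14.706
Gray = 117.508 → round half up → 118
Gray = 118


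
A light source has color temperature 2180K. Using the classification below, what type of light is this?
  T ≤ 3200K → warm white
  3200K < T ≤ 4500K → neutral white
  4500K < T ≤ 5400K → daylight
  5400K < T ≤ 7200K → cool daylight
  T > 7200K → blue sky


Temperature: 2180K
2180K ≤ 3200K → warm white
Classification: warm white


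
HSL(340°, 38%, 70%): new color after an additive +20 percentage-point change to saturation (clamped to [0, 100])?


Original S = 38%
Adjustment = +20 percentage points
New S = 38 + (20) = 58
Clamp to [0, 100] → 58
= HSL(340°, 58%, 70%)


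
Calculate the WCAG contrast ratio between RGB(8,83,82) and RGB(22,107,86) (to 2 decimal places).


Linearize each sRGB channel c=v/255: c/12.92 if c ≤ 0.04045 else ((c+0.055)/1.055)^2.4
L = 0.2126×R_lin + 0.7152×G_lin + 0.0722×B_lin
Color 1 (8,83,82):
  R=8: 8/255≈0.0314 ≤ 0.04045 → 0.0314/12.92 ≈ 0.00243
  G=83: 83/255≈0.3255 > 0.04045 → ((0.3255+0.055)/1.055)^2.4 ≈ 0.08650
  B=82: 82/255≈0.3216 > 0.04045 → ((0.3216+0.055)/1.055)^2.4 ≈ 0.08438
  L1 = 0.2126×0.00243 + 0.7152×0.08650 + 0.0722×0.08438 ≈ 0.06847
Color 2 (22,107,86):
  R=22: 22/255≈0.0863 > 0.04045 → ((0.0863+0.055)/1.055)^2.4 ≈ 0.00802
  G=107: 107/255≈0.4196 > 0.04045 → ((0.4196+0.055)/1.055)^2.4 ≈ 0.14703
  B=86: 86/255≈0.3373 > 0.04045 → ((0.3373+0.055)/1.055)^2.4 ≈ 0.09306
  L2 = 0.2126×0.00802 + 0.7152×0.14703 + 0.0722×0.09306 ≈ 0.11358
Lighter = 0.11358, Darker = 0.06847
Ratio = (L_lighter + 0.05) / (L_darker + 0.05)
Ratio = (0.11358 + 0.05) / (0.06847 + 0.05) = 0.16358 / 0.11847 ≈ 1.3807
Ratio ≈ 1.38:1


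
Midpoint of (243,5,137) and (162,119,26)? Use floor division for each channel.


Midpoint: each channel = ⌊(C₁+C₂)/2⌋
R: ⌊(243+162)/2⌋ = 202
G: ⌊(5+119)/2⌋ = 62
B: ⌊(137+26)/2⌋ = 81
= RGB(202, 62, 81)


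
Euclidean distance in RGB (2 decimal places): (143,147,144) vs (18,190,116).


d = √[(R₁-R₂)² + (G₁-G₂)² + (B₁-B₂)²]
d = √[(143-18)² + (147-190)² + (144-116)²]
d = √[15625 + 1849 + 784]
d = √18258
d ≈ 135.12


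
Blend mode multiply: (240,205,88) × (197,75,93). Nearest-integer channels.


Multiply: C = A×B/255, rounded to nearest integer
R: 240×197/255 = 47280/255 ≈ 185.412 → 185
G: 205×75/255 = 15375/255 ≈ 60.294 → 60
B: 88×93/255 = 8184/255 ≈ 32.094 → 32
= RGB(185, 60, 32)


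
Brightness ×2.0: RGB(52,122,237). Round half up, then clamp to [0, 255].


Multiply each channel by 2.0, round half up, clamp to [0, 255]
R: 52×2.0 = 104
G: 122×2.0 = 244
B: 237×2.0 = 474 → clamp → 255
= RGB(104, 244, 255)


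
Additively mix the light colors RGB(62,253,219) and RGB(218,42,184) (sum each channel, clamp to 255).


Additive: each channel = min(255, C₁+C₂)
R: 62+218 = 280 → 255
G: 253+42 = 295 → 255
B: 219+184 = 403 → 255
= RGB(255, 255, 255)


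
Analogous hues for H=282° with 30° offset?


Base hue: 282°
Left analog: (282 - 30) mod 360 = 252°
Right analog: (282 + 30) mod 360 = 312°
Analogous hues = 252° and 312°


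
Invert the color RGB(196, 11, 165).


Invert: (255-R, 255-G, 255-B)
R: 255-196 = 59
G: 255-11 = 244
B: 255-165 = 90
= RGB(59, 244, 90)


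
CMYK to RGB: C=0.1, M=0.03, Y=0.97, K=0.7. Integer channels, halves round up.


R = 255 × (1-C) × (1-K) = 255 × 0.90 × 0.30 = 68.85 → 69
G = 255 × (1-M) × (1-K) = 255 × 0.97 × 0.30 = 74.205 → 74
B = 255 × (1-Y) × (1-K) = 255 × 0.03 × 0.30 = 2.295 → 2
= RGB(69, 74, 2)


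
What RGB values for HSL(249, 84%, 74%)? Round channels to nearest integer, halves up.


H=249°, S=0.84, L=0.74
C = (1-|2L-1|)×S = (1-|0.48|)×0.84 = 0.4368
H' = H/60 = 249/60 ≈ 4.1500; X = C×(1-|H' mod 2 - 1|) = 0.06552
m = L - C/2 = 0.74 - 0.2184 = 0.5216
Sector ⌊H'⌋ = 4 → (R',G',B') = (0.06552, 0.0, 0.4368)
RGB = ((R'+m)×255, (G'+m)×255, (B'+m)×255) = (149.7156, 133.008, 244.392)
Round half up → RGB(150, 133, 244)


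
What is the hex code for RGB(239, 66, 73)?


R = 239 → EF (hex)
G = 66 → 42 (hex)
B = 73 → 49 (hex)
Hex = #EF4249


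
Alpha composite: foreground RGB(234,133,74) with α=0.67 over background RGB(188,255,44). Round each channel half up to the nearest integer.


C = α×F + (1-α)×B, with 1-α = 0.33
R: 0.67×234 + 0.33×188 = 156.78 + 62.04 = 218.82 → 219
G: 0.67×133 + 0.33×255 = 89.11 + 84.15 = 173.26 → 173
B: 0.67×74 + 0.33×44 = 49.58 + 14.52 = 64.10 → 64
= RGB(219, 173, 64)


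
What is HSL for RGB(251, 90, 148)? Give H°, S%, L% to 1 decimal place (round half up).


Normalize: R'=251/255≈0.9843, G'=90/255≈0.3529, B'=148/255≈0.5804
Max=251/255, Min=90/255, Δ=Max-Min=161/255
L = (Max+Min)/2 = (251+90)/510 = 341/510 = 0.66862… → L = 66.9%
L > 0.5 → S = Δ/(2-Max-Min) = 161/(510-251-90) = 161/169 = 0.95266… → S = 95.3%
(the 1/255 factors cancel in S and H, so raw channel differences can be used)
Max is R' → H = 60 × (((G-B)/Δ) mod 6) = 60 × (((90-148)/161) mod 6)
  (-58)/161 = -0.3602…; negative, so add 6 → 5.6397…
  H = 60 × 5.6397… = 338.385…° → H = 338.4°
= HSL(338.4°, 95.3%, 66.9%)


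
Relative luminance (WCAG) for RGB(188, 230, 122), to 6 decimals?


Linearize each channel (sRGB transfer function): c = v/255; c_lin = c/12.92 if c ≤ 0.04045, else ((c+0.055)/1.055)^2.4
  R: 188/255 ≈ 0.737255 > 0.04045 → ((0.737255+0.055)/1.055)^2.4 ≈ 0.502886
  G: 230/255 ≈ 0.901961 > 0.04045 → ((0.901961+0.055)/1.055)^2.4 ≈ 0.791298
  B: 122/255 ≈ 0.478431 > 0.04045 → ((0.478431+0.055)/1.055)^2.4 ≈ 0.194618
R_lin = 0.502886, G_lin = 0.791298, B_lin = 0.194618
L = 0.2126×R + 0.7152×G + 0.0722×B
L = 0.2126×0.502886 + 0.7152×0.791298 + 0.0722×0.194618
L ≈ 0.686901


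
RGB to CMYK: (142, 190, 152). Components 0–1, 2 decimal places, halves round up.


R'=142/255≈0.5569, G'=190/255≈0.7451, B'=152/255≈0.5961
K = 1 - max(R',G',B') = 1 - 190/255 = 65/255 = 0.25490… → 0.25
(1-R'-K)/(1-K) simplifies to (max-R)/max with max = 190:
C = (190-142)/190 = 48/190 = 0.25263… → 0.25
M = (190-190)/190 = 0/190 = 0 → 0.00
Y = (190-152)/190 = 38/190 = 0.2 → 0.20
= CMYK(0.25, 0.00, 0.20, 0.25)


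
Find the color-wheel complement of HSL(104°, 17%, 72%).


Complement = opposite side of color wheel = hue + 180°
H' = (104 + 180) mod 360 = 284°
S and L unchanged.
= HSL(284°, 17%, 72%)


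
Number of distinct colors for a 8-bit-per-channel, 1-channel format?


Total bits = 8 bits/channel × 1 channels = 8 bits
Distinct colors = 2^8
= 256 colors


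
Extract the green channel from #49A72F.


Color: #49A72F
R = 49 = 73
G = A7 = 167
B = 2F = 47
Green = 167


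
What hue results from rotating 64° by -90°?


New hue = (H + rotation) mod 360
New hue = (64 -90) mod 360
= -26 mod 360
= 334°


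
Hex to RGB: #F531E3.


F5 → 245 (R)
31 → 49 (G)
E3 → 227 (B)
= RGB(245, 49, 227)


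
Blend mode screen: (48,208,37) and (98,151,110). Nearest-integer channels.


Screen: C = 255 - (255-A)×(255-B)/255, rounded to nearest integer
R: 255 - (255-48)×(255-98)/255 = 255 - 32499/255 ≈ 255 - 127.447 = 127.553 → 128
G: 255 - (255-208)×(255-151)/255 = 255 - 4888/255 ≈ 255 - 19.169 = 235.831 → 236
B: 255 - (255-37)×(255-110)/255 = 255 - 31610/255 ≈ 255 - 123.961 = 131.039 → 131
= RGB(128, 236, 131)


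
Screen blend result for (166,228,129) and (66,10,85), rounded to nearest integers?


Screen: C = 255 - (255-A)×(255-B)/255, rounded to nearest integer
R: 255 - (255-166)×(255-66)/255 = 255 - 16821/255 ≈ 255 - 65.965 = 189.035 → 189
G: 255 - (255-228)×(255-10)/255 = 255 - 6615/255 ≈ 255 - 25.941 = 229.059 → 229
B: 255 - (255-129)×(255-85)/255 = 255 - 21420/255 ≈ 255 - 84.000 = 171.000 → 171
= RGB(189, 229, 171)


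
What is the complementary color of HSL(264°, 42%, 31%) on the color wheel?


Complement = opposite side of color wheel = hue + 180°
H' = (264 + 180) mod 360 = 84°
S and L unchanged.
= HSL(84°, 42%, 31%)


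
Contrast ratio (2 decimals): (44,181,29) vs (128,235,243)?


Linearize each sRGB channel c=v/255: c/12.92 if c ≤ 0.04045 else ((c+0.055)/1.055)^2.4
L = 0.2126×R_lin + 0.7152×G_lin + 0.0722×B_lin
Color 1 (44,181,29):
  R=44: 44/255≈0.1725 > 0.04045 → ((0.1725+0.055)/1.055)^2.4 ≈ 0.02519
  G=181: 181/255≈0.7098 > 0.04045 → ((0.7098+0.055)/1.055)^2.4 ≈ 0.46208
  B=29: 29/255≈0.1137 > 0.04045 → ((0.1137+0.055)/1.055)^2.4 ≈ 0.01229
  L1 = 0.2126×0.02519 + 0.7152×0.46208 + 0.0722×0.01229 ≈ 0.33672
Color 2 (128,235,243):
  R=128: 128/255≈0.5020 > 0.04045 → ((0.5020+0.055)/1.055)^2.4 ≈ 0.21586
  G=235: 235/255≈0.9216 > 0.04045 → ((0.9216+0.055)/1.055)^2.4 ≈ 0.83077
  B=243: 243/255≈0.9529 > 0.04045 → ((0.9529+0.055)/1.055)^2.4 ≈ 0.89627
  L2 = 0.2126×0.21586 + 0.7152×0.83077 + 0.0722×0.89627 ≈ 0.70477
Lighter = 0.70477, Darker = 0.33672
Ratio = (L_lighter + 0.05) / (L_darker + 0.05)
Ratio = (0.70477 + 0.05) / (0.33672 + 0.05) = 0.75477 / 0.38672 ≈ 1.9517
Ratio ≈ 1.95:1


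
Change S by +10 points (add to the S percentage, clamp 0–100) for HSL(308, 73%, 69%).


Original S = 73%
Adjustment = +10 percentage points
New S = 73 + (10) = 83
Clamp to [0, 100] → 83
= HSL(308°, 83%, 69%)


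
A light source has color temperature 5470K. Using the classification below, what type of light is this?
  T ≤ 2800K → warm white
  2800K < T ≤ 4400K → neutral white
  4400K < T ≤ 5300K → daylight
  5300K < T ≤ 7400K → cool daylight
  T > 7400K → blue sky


Temperature: 5470K
5300K < 5470K ≤ 7400K → cool daylight
Classification: cool daylight


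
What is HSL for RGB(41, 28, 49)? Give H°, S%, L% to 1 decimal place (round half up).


Normalize: R'=41/255≈0.1608, G'=28/255≈0.1098, B'=49/255≈0.1922
Max=49/255, Min=28/255, Δ=Max-Min=21/255
L = (Max+Min)/2 = (49+28)/510 = 77/510 = 0.15098… → L = 15.1%
L ≤ 0.5 → S = Δ/(Max+Min) = 21/(49+28) = 21/77 = 0.27272… → S = 27.3%
(the 1/255 factors cancel in S and H, so raw channel differences can be used)
Max is B' → H = 60 × ((R-G)/Δ + 4) = 60 × ((41-28)/21 + 4)
  13/21 + 4 = 0.6190… + 4 = 4.6190…
  H = 60 × 4.6190… = 277.142…° → H = 277.1°
= HSL(277.1°, 27.3%, 15.1%)


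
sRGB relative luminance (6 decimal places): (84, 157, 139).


Linearize each channel (sRGB transfer function): c = v/255; c_lin = c/12.92 if c ≤ 0.04045, else ((c+0.055)/1.055)^2.4
  R: 84/255 ≈ 0.329412 > 0.04045 → ((0.329412+0.055)/1.055)^2.4 ≈ 0.088656
  G: 157/255 ≈ 0.615686 > 0.04045 → ((0.615686+0.055)/1.055)^2.4 ≈ 0.337164
  B: 139/255 ≈ 0.545098 > 0.04045 → ((0.545098+0.055)/1.055)^2.4 ≈ 0.258183
R_lin = 0.088656, G_lin = 0.337164, B_lin = 0.258183
L = 0.2126×R + 0.7152×G + 0.0722×B
L = 0.2126×0.088656 + 0.7152×0.337164 + 0.0722×0.258183
L ≈ 0.278628


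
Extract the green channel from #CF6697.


Color: #CF6697
R = CF = 207
G = 66 = 102
B = 97 = 151
Green = 102


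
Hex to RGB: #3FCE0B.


3F → 63 (R)
CE → 206 (G)
0B → 11 (B)
= RGB(63, 206, 11)


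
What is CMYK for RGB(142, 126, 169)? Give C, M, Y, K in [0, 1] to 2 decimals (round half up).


R'=142/255≈0.5569, G'=126/255≈0.4941, B'=169/255≈0.6627
K = 1 - max(R',G',B') = 1 - 169/255 = 86/255 = 0.33725… → 0.34
(1-R'-K)/(1-K) simplifies to (max-R)/max with max = 169:
C = (169-142)/169 = 27/169 = 0.15976… → 0.16
M = (169-126)/169 = 43/169 = 0.25443… → 0.25
Y = (169-169)/169 = 0/169 = 0 → 0.00
= CMYK(0.16, 0.25, 0.00, 0.34)


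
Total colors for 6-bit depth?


Colors = 2^bits = 2^6
= 64 colors


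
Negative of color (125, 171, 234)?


Invert: (255-R, 255-G, 255-B)
R: 255-125 = 130
G: 255-171 = 84
B: 255-234 = 21
= RGB(130, 84, 21)


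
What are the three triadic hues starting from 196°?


Triadic: equally spaced at 120° intervals
H1 = 196°
H2 = (196 + 120) mod 360 = 316°
H3 = (196 + 240) mod 360 = 76°
Triadic = 196°, 316°, 76°


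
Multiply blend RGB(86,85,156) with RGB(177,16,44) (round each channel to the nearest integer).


Multiply: C = A×B/255, rounded to nearest integer
R: 86×177/255 = 15222/255 ≈ 59.694 → 60
G: 85×16/255 = 1360/255 ≈ 5.333 → 5
B: 156×44/255 = 6864/255 ≈ 26.918 → 27
= RGB(60, 5, 27)


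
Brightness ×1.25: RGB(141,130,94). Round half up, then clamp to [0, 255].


Multiply each channel by 1.25, round half up, clamp to [0, 255]
R: 141×1.25 = 176.25 → round → 176
G: 130×1.25 = 162.5 → round → 163
B: 94×1.25 = 117.5 → round → 118
= RGB(176, 163, 118)


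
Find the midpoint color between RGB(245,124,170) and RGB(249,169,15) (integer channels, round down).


Midpoint: each channel = ⌊(C₁+C₂)/2⌋
R: ⌊(245+249)/2⌋ = 247
G: ⌊(124+169)/2⌋ = 146
B: ⌊(170+15)/2⌋ = 92
= RGB(247, 146, 92)


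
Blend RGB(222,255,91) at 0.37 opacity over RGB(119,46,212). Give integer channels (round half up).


C = α×F + (1-α)×B, with 1-α = 0.63
R: 0.37×222 + 0.63×119 = 82.14 + 74.97 = 157.11 → 157
G: 0.37×255 + 0.63×46 = 94.35 + 28.98 = 123.33 → 123
B: 0.37×91 + 0.63×212 = 33.67 + 133.56 = 167.23 → 167
= RGB(157, 123, 167)


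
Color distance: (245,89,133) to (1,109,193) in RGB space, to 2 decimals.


d = √[(R₁-R₂)² + (G₁-G₂)² + (B₁-B₂)²]
d = √[(245-1)² + (89-109)² + (133-193)²]
d = √[59536 + 400 + 3600]
d = √63536
d ≈ 252.06


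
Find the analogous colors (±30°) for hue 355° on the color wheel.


Base hue: 355°
Left analog: (355 - 30) mod 360 = 325°
Right analog: (355 + 30) mod 360 = 25°
Analogous hues = 325° and 25°


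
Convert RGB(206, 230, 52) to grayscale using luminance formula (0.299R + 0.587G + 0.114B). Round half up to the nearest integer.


Gray = 0.299×R + 0.587×G + 0.114×B
Gray = 0.299×206 + 0.587×230 + 0.114×52
Gray = 61.594 + 135.010 + 5.928
Gray = 202.532 → round half up → 203
Gray = 203


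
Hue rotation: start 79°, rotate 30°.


New hue = (H + rotation) mod 360
New hue = (79 + 30) mod 360
= 109 mod 360
= 109°


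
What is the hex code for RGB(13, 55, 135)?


R = 13 → 0D (hex)
G = 55 → 37 (hex)
B = 135 → 87 (hex)
Hex = #0D3787


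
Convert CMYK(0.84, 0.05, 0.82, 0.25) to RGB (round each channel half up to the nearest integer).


R = 255 × (1-C) × (1-K) = 255 × 0.16 × 0.75 = 30.6 → 31
G = 255 × (1-M) × (1-K) = 255 × 0.95 × 0.75 = 181.6875 → 182
B = 255 × (1-Y) × (1-K) = 255 × 0.18 × 0.75 = 34.425 → 34
= RGB(31, 182, 34)


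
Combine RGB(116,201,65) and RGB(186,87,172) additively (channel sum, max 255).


Additive: each channel = min(255, C₁+C₂)
R: 116+186 = 302 → 255
G: 201+87 = 288 → 255
B: 65+172 = 237 → 237
= RGB(255, 255, 237)


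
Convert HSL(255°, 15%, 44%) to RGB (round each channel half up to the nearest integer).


H=255°, S=0.15, L=0.44
C = (1-|2L-1|)×S = (1-|-0.12|)×0.15 = 0.132
H' = H/60 = 255/60 ≈ 4.2500; X = C×(1-|H' mod 2 - 1|) = 0.033
m = L - C/2 = 0.44 - 0.066 = 0.374
Sector ⌊H'⌋ = 4 → (R',G',B') = (0.033, 0.0, 0.132)
RGB = ((R'+m)×255, (G'+m)×255, (B'+m)×255) = (103.785, 95.37, 129.03)
Round half up → RGB(104, 95, 129)


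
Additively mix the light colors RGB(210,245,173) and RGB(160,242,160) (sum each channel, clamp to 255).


Additive: each channel = min(255, C₁+C₂)
R: 210+160 = 370 → 255
G: 245+242 = 487 → 255
B: 173+160 = 333 → 255
= RGB(255, 255, 255)


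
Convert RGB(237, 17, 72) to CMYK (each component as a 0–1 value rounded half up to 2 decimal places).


R'=237/255≈0.9294, G'=17/255≈0.0667, B'=72/255≈0.2824
K = 1 - max(R',G',B') = 1 - 237/255 = 18/255 = 0.07058… → 0.07
(1-R'-K)/(1-K) simplifies to (max-R)/max with max = 237:
C = (237-237)/237 = 0/237 = 0 → 0.00
M = (237-17)/237 = 220/237 = 0.92827… → 0.93
Y = (237-72)/237 = 165/237 = 0.69620… → 0.70
= CMYK(0.00, 0.93, 0.70, 0.07)


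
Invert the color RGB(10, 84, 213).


Invert: (255-R, 255-G, 255-B)
R: 255-10 = 245
G: 255-84 = 171
B: 255-213 = 42
= RGB(245, 171, 42)


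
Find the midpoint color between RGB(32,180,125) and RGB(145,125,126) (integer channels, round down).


Midpoint: each channel = ⌊(C₁+C₂)/2⌋
R: ⌊(32+145)/2⌋ = 88
G: ⌊(180+125)/2⌋ = 152
B: ⌊(125+126)/2⌋ = 125
= RGB(88, 152, 125)


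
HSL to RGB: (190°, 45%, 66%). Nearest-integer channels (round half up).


H=190°, S=0.45, L=0.66
C = (1-|2L-1|)×S = (1-|0.32|)×0.45 = 0.306
H' = H/60 = 190/60 ≈ 3.1667; X = C×(1-|H' mod 2 - 1|) = 0.255
m = L - C/2 = 0.66 - 0.153 = 0.507
Sector ⌊H'⌋ = 3 → (R',G',B') = (0.0, 0.255, 0.306)
RGB = ((R'+m)×255, (G'+m)×255, (B'+m)×255) = (129.285, 194.31, 207.315)
Round half up → RGB(129, 194, 207)


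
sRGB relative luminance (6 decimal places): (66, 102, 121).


Linearize each channel (sRGB transfer function): c = v/255; c_lin = c/12.92 if c ≤ 0.04045, else ((c+0.055)/1.055)^2.4
  R: 66/255 ≈ 0.258824 > 0.04045 → ((0.258824+0.055)/1.055)^2.4 ≈ 0.054480
  G: 102/255 ≈ 0.400000 > 0.04045 → ((0.400000+0.055)/1.055)^2.4 ≈ 0.132868
  B: 121/255 ≈ 0.474510 > 0.04045 → ((0.474510+0.055)/1.055)^2.4 ≈ 0.191202
R_lin = 0.054480, G_lin = 0.132868, B_lin = 0.191202
L = 0.2126×R + 0.7152×G + 0.0722×B
L = 0.2126×0.054480 + 0.7152×0.132868 + 0.0722×0.191202
L ≈ 0.120415


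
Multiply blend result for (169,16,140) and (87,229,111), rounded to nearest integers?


Multiply: C = A×B/255, rounded to nearest integer
R: 169×87/255 = 14703/255 ≈ 57.659 → 58
G: 16×229/255 = 3664/255 ≈ 14.369 → 14
B: 140×111/255 = 15540/255 ≈ 60.941 → 61
= RGB(58, 14, 61)


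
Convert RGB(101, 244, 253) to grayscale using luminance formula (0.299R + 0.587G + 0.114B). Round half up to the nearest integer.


Gray = 0.299×R + 0.587×G + 0.114×B
Gray = 0.299×101 + 0.587×244 + 0.114×253
Gray = 30.199 + 143.228 + 28.842
Gray = 202.269 → round half up → 202
Gray = 202


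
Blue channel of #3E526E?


Color: #3E526E
R = 3E = 62
G = 52 = 82
B = 6E = 110
Blue = 110


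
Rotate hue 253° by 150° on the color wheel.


New hue = (H + rotation) mod 360
New hue = (253 + 150) mod 360
= 403 mod 360
= 43°


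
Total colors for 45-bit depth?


Colors = 2^bits = 2^45
= 35,184,372,088,832 colors


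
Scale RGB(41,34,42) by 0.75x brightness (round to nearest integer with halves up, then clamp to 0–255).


Multiply each channel by 0.75, round half up, clamp to [0, 255]
R: 41×0.75 = 30.75 → round → 31
G: 34×0.75 = 25.5 → round → 26
B: 42×0.75 = 31.5 → round → 32
= RGB(31, 26, 32)


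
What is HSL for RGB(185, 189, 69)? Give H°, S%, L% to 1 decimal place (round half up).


Normalize: R'=185/255≈0.7255, G'=189/255≈0.7412, B'=69/255≈0.2706
Max=189/255, Min=69/255, Δ=Max-Min=120/255
L = (Max+Min)/2 = (189+69)/510 = 258/510 = 0.50588… → L = 50.6%
L > 0.5 → S = Δ/(2-Max-Min) = 120/(510-189-69) = 120/252 = 0.47619… → S = 47.6%
(the 1/255 factors cancel in S and H, so raw channel differences can be used)
Max is G' → H = 60 × ((B-R)/Δ + 2) = 60 × ((69-185)/120 + 2)
  -116/120 + 2 = -0.9666… + 2 = 1.0333…
  H = 60 × 1.0333… = 62° → H = 62.0°
= HSL(62.0°, 47.6%, 50.6%)


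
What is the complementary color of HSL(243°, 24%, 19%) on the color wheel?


Complement = opposite side of color wheel = hue + 180°
H' = (243 + 180) mod 360 = 63°
S and L unchanged.
= HSL(63°, 24%, 19%)


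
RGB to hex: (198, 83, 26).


R = 198 → C6 (hex)
G = 83 → 53 (hex)
B = 26 → 1A (hex)
Hex = #C6531A


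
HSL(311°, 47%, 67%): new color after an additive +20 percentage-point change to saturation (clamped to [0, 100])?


Original S = 47%
Adjustment = +20 percentage points
New S = 47 + (20) = 67
Clamp to [0, 100] → 67
= HSL(311°, 67%, 67%)


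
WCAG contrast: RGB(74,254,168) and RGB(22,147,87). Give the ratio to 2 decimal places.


Linearize each sRGB channel c=v/255: c/12.92 if c ≤ 0.04045 else ((c+0.055)/1.055)^2.4
L = 0.2126×R_lin + 0.7152×G_lin + 0.0722×B_lin
Color 1 (74,254,168):
  R=74: 74/255≈0.2902 > 0.04045 → ((0.2902+0.055)/1.055)^2.4 ≈ 0.06848
  G=254: 254/255≈0.9961 > 0.04045 → ((0.9961+0.055)/1.055)^2.4 ≈ 0.99110
  B=168: 168/255≈0.6588 > 0.04045 → ((0.6588+0.055)/1.055)^2.4 ≈ 0.39157
  L1 = 0.2126×0.06848 + 0.7152×0.99110 + 0.0722×0.39157 ≈ 0.75167
Color 2 (22,147,87):
  R=22: 22/255≈0.0863 > 0.04045 → ((0.0863+0.055)/1.055)^2.4 ≈ 0.00802
  G=147: 147/255≈0.5765 > 0.04045 → ((0.5765+0.055)/1.055)^2.4 ≈ 0.29177
  B=87: 87/255≈0.3412 > 0.04045 → ((0.3412+0.055)/1.055)^2.4 ≈ 0.09531
  L2 = 0.2126×0.00802 + 0.7152×0.29177 + 0.0722×0.09531 ≈ 0.21726
Lighter = 0.75167, Darker = 0.21726
Ratio = (L_lighter + 0.05) / (L_darker + 0.05)
Ratio = (0.75167 + 0.05) / (0.21726 + 0.05) = 0.80167 / 0.26726 ≈ 2.9996
Ratio ≈ 3.00:1


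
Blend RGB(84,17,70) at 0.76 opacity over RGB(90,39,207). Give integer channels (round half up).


C = α×F + (1-α)×B, with 1-α = 0.24
R: 0.76×84 + 0.24×90 = 63.84 + 21.60 = 85.44 → 85
G: 0.76×17 + 0.24×39 = 12.92 + 9.36 = 22.28 → 22
B: 0.76×70 + 0.24×207 = 53.20 + 49.68 = 102.88 → 103
= RGB(85, 22, 103)


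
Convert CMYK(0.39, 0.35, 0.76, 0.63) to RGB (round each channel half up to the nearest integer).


R = 255 × (1-C) × (1-K) = 255 × 0.61 × 0.37 = 57.5535 → 58
G = 255 × (1-M) × (1-K) = 255 × 0.65 × 0.37 = 61.3275 → 61
B = 255 × (1-Y) × (1-K) = 255 × 0.24 × 0.37 = 22.644 → 23
= RGB(58, 61, 23)


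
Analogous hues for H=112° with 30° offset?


Base hue: 112°
Left analog: (112 - 30) mod 360 = 82°
Right analog: (112 + 30) mod 360 = 142°
Analogous hues = 82° and 142°


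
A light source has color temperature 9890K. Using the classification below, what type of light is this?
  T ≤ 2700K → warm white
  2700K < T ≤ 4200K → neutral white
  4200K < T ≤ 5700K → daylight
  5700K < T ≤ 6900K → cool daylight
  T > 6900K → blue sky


Temperature: 9890K
9890K > 6900K → blue sky
Classification: blue sky


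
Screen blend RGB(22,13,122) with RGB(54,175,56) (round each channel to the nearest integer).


Screen: C = 255 - (255-A)×(255-B)/255, rounded to nearest integer
R: 255 - (255-22)×(255-54)/255 = 255 - 46833/255 ≈ 255 - 183.659 = 71.341 → 71
G: 255 - (255-13)×(255-175)/255 = 255 - 19360/255 ≈ 255 - 75.922 = 179.078 → 179
B: 255 - (255-122)×(255-56)/255 = 255 - 26467/255 ≈ 255 - 103.792 = 151.208 → 151
= RGB(71, 179, 151)


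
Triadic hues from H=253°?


Triadic: equally spaced at 120° intervals
H1 = 253°
H2 = (253 + 120) mod 360 = 13°
H3 = (253 + 240) mod 360 = 133°
Triadic = 253°, 13°, 133°


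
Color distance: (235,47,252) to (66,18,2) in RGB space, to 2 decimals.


d = √[(R₁-R₂)² + (G₁-G₂)² + (B₁-B₂)²]
d = √[(235-66)² + (47-18)² + (252-2)²]
d = √[28561 + 841 + 62500]
d = √91902
d ≈ 303.15


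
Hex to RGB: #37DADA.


37 → 55 (R)
DA → 218 (G)
DA → 218 (B)
= RGB(55, 218, 218)


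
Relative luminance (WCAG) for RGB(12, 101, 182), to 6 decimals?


Linearize each channel (sRGB transfer function): c = v/255; c_lin = c/12.92 if c ≤ 0.04045, else ((c+0.055)/1.055)^2.4
  R: 12/255 ≈ 0.047059 > 0.04045 → ((0.047059+0.055)/1.055)^2.4 ≈ 0.003677
  G: 101/255 ≈ 0.396078 > 0.04045 → ((0.396078+0.055)/1.055)^2.4 ≈ 0.130136
  B: 182/255 ≈ 0.713725 > 0.04045 → ((0.713725+0.055)/1.055)^2.4 ≈ 0.467784
R_lin = 0.003677, G_lin = 0.130136, B_lin = 0.467784
L = 0.2126×R + 0.7152×G + 0.0722×B
L = 0.2126×0.003677 + 0.7152×0.130136 + 0.0722×0.467784
L ≈ 0.127629


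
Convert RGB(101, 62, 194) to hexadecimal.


R = 101 → 65 (hex)
G = 62 → 3E (hex)
B = 194 → C2 (hex)
Hex = #653EC2


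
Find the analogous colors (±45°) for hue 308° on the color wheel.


Base hue: 308°
Left analog: (308 - 45) mod 360 = 263°
Right analog: (308 + 45) mod 360 = 353°
Analogous hues = 263° and 353°


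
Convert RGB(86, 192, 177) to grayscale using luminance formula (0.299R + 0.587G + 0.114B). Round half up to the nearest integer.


Gray = 0.299×R + 0.587×G + 0.114×B
Gray = 0.299×86 + 0.587×192 + 0.114×177
Gray = 25.714 + 112.704 + 20.178
Gray = 158.596 → round half up → 159
Gray = 159


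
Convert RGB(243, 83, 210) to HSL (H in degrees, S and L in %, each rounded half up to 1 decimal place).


Normalize: R'=243/255≈0.9529, G'=83/255≈0.3255, B'=210/255≈0.8235
Max=243/255, Min=83/255, Δ=Max-Min=160/255
L = (Max+Min)/2 = (243+83)/510 = 326/510 = 0.63921… → L = 63.9%
L > 0.5 → S = Δ/(2-Max-Min) = 160/(510-243-83) = 160/184 = 0.86956… → S = 87.0%
(the 1/255 factors cancel in S and H, so raw channel differences can be used)
Max is R' → H = 60 × (((G-B)/Δ) mod 6) = 60 × (((83-210)/160) mod 6)
  (-127)/160 = -0.7937…; negative, so add 6 → 5.2062…
  H = 60 × 5.2062… = 312.375° → H = 312.4°
= HSL(312.4°, 87.0%, 63.9%)


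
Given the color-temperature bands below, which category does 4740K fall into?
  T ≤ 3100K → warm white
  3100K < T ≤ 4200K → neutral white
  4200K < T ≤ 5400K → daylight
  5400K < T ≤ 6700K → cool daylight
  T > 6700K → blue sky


Temperature: 4740K
4200K < 4740K ≤ 5400K → daylight
Classification: daylight


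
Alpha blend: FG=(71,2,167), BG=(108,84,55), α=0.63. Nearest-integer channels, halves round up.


C = α×F + (1-α)×B, with 1-α = 0.37
R: 0.63×71 + 0.37×108 = 44.73 + 39.96 = 84.69 → 85
G: 0.63×2 + 0.37×84 = 1.26 + 31.08 = 32.34 → 32
B: 0.63×167 + 0.37×55 = 105.21 + 20.35 = 125.56 → 126
= RGB(85, 32, 126)


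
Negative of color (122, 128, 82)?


Invert: (255-R, 255-G, 255-B)
R: 255-122 = 133
G: 255-128 = 127
B: 255-82 = 173
= RGB(133, 127, 173)
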